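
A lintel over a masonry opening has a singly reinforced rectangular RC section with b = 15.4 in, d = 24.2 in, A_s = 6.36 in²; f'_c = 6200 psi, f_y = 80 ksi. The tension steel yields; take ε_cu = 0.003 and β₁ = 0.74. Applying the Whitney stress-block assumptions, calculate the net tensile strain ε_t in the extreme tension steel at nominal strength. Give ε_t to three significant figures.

ε_t ≈ 0.00557

a = A_s f_y/(0.85 f'_c b) = 6.269 in.
β₁ = 0.74, so c = a/β₁ = 6.269/0.74 = 8.472 in.
From the linear strain diagram with ε_cu = 0.003: ε_t = 0.003 (d − c)/c = 0.003 × (24.2 − 8.472)/8.472 = 0.00557.
Since ε_t ≥ 0.005, the section is tension-controlled.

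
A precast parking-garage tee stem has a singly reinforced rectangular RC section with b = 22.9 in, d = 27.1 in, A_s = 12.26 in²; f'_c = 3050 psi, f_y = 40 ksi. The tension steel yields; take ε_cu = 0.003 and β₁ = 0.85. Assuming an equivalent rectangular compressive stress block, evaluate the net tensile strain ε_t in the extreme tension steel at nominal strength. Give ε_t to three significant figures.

a = A_s f_y/(0.85 f'_c b) = 8.260 in.
β₁ = 0.85, so c = a/β₁ = 8.260/0.85 = 9.718 in.
From the linear strain diagram with ε_cu = 0.003: ε_t = 0.003 (d − c)/c = 0.003 × (27.1 − 9.718)/9.718 = 0.00537.
Since ε_t ≥ 0.005, the section is tension-controlled.

ε_t ≈ 0.00537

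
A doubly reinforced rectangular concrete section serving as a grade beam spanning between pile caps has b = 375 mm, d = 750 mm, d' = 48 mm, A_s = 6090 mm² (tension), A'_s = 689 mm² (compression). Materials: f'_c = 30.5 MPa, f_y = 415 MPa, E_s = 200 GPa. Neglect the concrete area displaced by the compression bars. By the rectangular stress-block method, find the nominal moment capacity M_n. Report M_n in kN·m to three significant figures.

Assume both tension and compression steel yield.
Net tension couple steel: A_s − A'_s = 5401 mm².
a = (A_s − A'_s) f_y / (0.85 f'_c b) = 2241415/(0.85 × 30.5 × 375) = 230.55 mm.
c = a/β₁ = 230.55/0.832 = 277.10 mm; ε'_s = 0.003(c − d')/c = 0.0025 ≥ f_y/E_s = 0.0021, so compression steel does yield.
M_n = (A_s − A'_s) f_y (d − a/2) + A'_s f_y (d − d') = [2241415 × (750 − 115.275) + 285935 × (750 − 48)] × 10⁻⁶ = 1422.68 + 200.73 = 1623.41 kN·m.

M_n ≈ 1620 kN·m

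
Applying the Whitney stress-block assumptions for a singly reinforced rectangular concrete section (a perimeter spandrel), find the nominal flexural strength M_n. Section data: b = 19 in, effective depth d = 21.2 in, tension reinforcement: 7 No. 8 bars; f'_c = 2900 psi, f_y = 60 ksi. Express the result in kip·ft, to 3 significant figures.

A_s = 7 × 0.79 = 5.53 in².
T = A_s f_y = 5.53 × 60 = 331.8 kips.
a = T/(0.85 f'_c b) = 331.8/(0.85 × 2.9 × 19) = 7.084 in.
M_n = T(d − a/2) = 331.8 × (21.2 − 3.542) = 5858.9 kip·in = 5858.9/12 = 488.24 kip·ft.

M_n ≈ 488 kip·ft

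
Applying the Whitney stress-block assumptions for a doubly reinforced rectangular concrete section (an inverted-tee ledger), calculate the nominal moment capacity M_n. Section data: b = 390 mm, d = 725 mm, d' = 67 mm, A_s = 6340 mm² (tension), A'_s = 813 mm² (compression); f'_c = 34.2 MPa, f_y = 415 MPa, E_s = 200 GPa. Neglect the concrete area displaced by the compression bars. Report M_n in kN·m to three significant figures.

M_n ≈ 1650 kN·m

Assume both tension and compression steel yield.
Net tension couple steel: A_s − A'_s = 5527 mm².
a = (A_s − A'_s) f_y / (0.85 f'_c b) = 2293705/(0.85 × 34.2 × 390) = 202.31 mm.
c = a/β₁ = 202.31/0.806 = 251.00 mm; ε'_s = 0.003(c − d')/c = 0.0022 ≥ f_y/E_s = 0.0021, so compression steel does yield.
M_n = (A_s − A'_s) f_y (d − a/2) + A'_s f_y (d − d') = [2293705 × (725 − 101.155) + 337395 × (725 − 67)] × 10⁻⁶ = 1430.92 + 222.01 = 1652.93 kN·m.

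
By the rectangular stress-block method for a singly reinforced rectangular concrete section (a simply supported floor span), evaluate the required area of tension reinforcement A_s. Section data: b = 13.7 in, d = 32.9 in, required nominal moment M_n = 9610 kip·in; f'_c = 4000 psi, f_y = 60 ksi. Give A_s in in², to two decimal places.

From M_n = 0.85 f'_c a b (d − a/2):
a = d − √(d² − 2M_n/(0.85 f'_c b)) = 32.9 − √(32.9² − 2 × 9610/(0.85 × 4 × 13.7)) = 7.020 in.
A_s = 0.85 f'_c a b / f_y = 0.85 × 4 × 7.020 × 13.7 / 60 = 5.450 in².

A_s ≈ 5.45 in²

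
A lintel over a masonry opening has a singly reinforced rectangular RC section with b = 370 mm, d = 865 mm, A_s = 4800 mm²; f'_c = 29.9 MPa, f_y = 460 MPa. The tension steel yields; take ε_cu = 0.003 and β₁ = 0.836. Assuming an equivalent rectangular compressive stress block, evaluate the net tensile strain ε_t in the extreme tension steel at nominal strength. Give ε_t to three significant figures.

a = A_s f_y/(0.85 f'_c b) = 234.80 mm.
β₁ = 0.836, so c = a/β₁ = 234.80/0.836 = 280.86 mm.
From the linear strain diagram with ε_cu = 0.003: ε_t = 0.003 (d − c)/c = 0.003 × (865 − 280.86)/280.86 = 0.00624.
Since ε_t ≥ 0.005, the section is tension-controlled.

ε_t ≈ 0.00624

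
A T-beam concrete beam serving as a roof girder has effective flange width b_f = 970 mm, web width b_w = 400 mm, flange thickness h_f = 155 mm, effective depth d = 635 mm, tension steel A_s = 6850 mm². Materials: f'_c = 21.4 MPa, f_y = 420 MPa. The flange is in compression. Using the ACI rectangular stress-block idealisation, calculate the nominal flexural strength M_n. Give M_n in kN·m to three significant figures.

M_n ≈ 1590 kN·m

Tension: T = A_s f_y = 6850 × 420 = 2877000 N.
Try a within the flange: a = T/(0.85 f'_c b_f) = 2877000/(0.85 × 21.4 × 970) = 163.06 mm.
a = 163.06 > h_f = 155 mm: the block extends into the web. Split into flange-overhang and web parts.
C_f = 0.85 f'_c (b_f − b_w) h_f = 0.85 × 21.4 × (970 − 400) × 155 = 1607087 N.
Remaining web compression depth: a_w = (T − C_f)/(0.85 f'_c b_w) = (2877000 − 1607087)/(0.85 × 21.4 × 400) = 174.53 mm.
M_n = C_f(d − h_f/2) + (T − C_f)(d − a_w/2) = 1607087 × (635 − 77.5) + 1269913 × (635 − 87.265) = 895.95 + 695.58 = 1591.53 × 10⁶ N·mm.
M_n = 1591.53 kN·m.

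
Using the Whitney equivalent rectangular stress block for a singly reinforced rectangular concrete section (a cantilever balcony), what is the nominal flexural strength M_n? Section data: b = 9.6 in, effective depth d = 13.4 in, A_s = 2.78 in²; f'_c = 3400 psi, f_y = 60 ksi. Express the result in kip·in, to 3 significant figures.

M_n ≈ 1730 kip·in

T = A_s f_y = 2.78 × 60 = 166.8 kips.
a = T/(0.85 f'_c b) = 166.8/(0.85 × 3.4 × 9.6) = 6.012 in.
M_n = T(d − a/2) = 166.8 × (13.4 − 3.006) = 1733.7 kip·in.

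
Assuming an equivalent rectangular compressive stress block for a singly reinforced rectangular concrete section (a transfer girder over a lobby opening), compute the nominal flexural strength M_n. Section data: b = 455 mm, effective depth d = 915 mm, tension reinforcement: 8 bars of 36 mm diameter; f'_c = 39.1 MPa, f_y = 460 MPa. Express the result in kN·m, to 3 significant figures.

A_s = 8 × 1018 = 8144 mm².
T = A_s f_y = 8144 × 460 = 3746240 N = 3746.24 kN.
From C = T: a = T/(0.85 f'_c b) = 3746240/(0.85 × 39.1 × 455) = 247.74 mm.
M_n = T(d − a/2) = 3746.24 kN × (915 − 123.87) mm = 2963.76 kN·m.

M_n ≈ 2960 kN·m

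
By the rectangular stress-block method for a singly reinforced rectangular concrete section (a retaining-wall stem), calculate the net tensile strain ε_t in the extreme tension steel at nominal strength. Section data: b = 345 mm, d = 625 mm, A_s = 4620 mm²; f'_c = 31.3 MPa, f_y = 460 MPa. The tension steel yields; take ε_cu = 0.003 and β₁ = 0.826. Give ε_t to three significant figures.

a = A_s f_y/(0.85 f'_c b) = 231.54 mm.
β₁ = 0.826, so c = a/β₁ = 231.54/0.826 = 280.31 mm.
From the linear strain diagram with ε_cu = 0.003: ε_t = 0.003 (d − c)/c = 0.003 × (625 − 280.31)/280.31 = 0.00369.
ε_t < 0.004 — the section is over-reinforced for flexure under ACI limits.

ε_t ≈ 0.00369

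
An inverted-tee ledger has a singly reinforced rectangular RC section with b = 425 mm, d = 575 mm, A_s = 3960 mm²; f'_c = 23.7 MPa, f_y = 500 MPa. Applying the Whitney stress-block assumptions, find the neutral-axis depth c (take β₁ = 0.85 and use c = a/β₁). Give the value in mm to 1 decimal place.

T = A_s f_y = 3960 × 500 = 1980000 N = 1980 kN.
Setting C = 0.85 f'_c a b equal to T: a = 1980000/(0.85 × 23.7 × 425) = 231.265 mm.
With β₁ = 0.85, c = a/β₁ = 231.265/0.85 = 272.1 mm.

c ≈ 272.1 mm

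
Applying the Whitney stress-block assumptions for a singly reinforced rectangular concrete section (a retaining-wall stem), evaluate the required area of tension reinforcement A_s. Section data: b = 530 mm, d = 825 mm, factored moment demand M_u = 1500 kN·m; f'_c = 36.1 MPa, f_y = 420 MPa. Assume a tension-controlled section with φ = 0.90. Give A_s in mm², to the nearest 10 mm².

A_s ≈ 5240 mm²

M_n = M_u/φ = 1500/0.90 = 1666.67 kN·m.
With M_n = 0.85 f'_c a b (d − a/2), solve the quadratic for a:
a = d − √(d² − 2M_n/(0.85 f'_c b)) = 825 − √(825² − 2 × 1666.67×10⁶/(0.85 × 36.1 × 530)) = 135.32 mm.
A_s = 0.85 f'_c a b / f_y = 0.85 × 36.1 × 135.32 × 530 / 420 = 5239.8 mm².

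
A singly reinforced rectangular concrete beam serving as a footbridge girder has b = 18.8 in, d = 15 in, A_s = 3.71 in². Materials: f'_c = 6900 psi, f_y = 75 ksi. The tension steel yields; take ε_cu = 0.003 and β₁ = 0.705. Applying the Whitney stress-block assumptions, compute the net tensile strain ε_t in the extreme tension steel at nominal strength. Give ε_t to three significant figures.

a = A_s f_y/(0.85 f'_c b) = 2.524 in.
β₁ = 0.705, so c = a/β₁ = 2.524/0.705 = 3.580 in.
From the linear strain diagram with ε_cu = 0.003: ε_t = 0.003 (d − c)/c = 0.003 × (15 − 3.580)/3.580 = 0.00957.
Since ε_t ≥ 0.005, the section is tension-controlled.

ε_t ≈ 0.00957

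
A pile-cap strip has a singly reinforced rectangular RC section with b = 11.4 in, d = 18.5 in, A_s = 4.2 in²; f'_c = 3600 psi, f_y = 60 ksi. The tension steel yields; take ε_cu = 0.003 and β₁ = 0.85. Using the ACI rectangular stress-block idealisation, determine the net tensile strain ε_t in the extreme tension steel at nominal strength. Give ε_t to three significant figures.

a = A_s f_y/(0.85 f'_c b) = 7.224 in.
β₁ = 0.85, so c = a/β₁ = 7.224/0.85 = 8.499 in.
From the linear strain diagram with ε_cu = 0.003: ε_t = 0.003 (d − c)/c = 0.003 × (18.5 − 8.499)/8.499 = 0.00353.
ε_t < 0.004 — the section is over-reinforced for flexure under ACI limits.

ε_t ≈ 0.00353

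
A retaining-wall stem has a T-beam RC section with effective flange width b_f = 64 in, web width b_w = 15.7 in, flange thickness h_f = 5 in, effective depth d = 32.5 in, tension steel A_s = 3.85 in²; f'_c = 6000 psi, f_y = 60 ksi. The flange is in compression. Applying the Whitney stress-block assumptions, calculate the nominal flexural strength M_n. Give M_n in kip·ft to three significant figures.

M_n ≈ 619 kip·ft

Tension: T = A_s f_y = 3.85 × 60 = 231 kips.
Try a within the flange: a = T/(0.85 f'_c b_f) = 231/(0.85 × 6 × 64) = 0.708 in.
Since a = 0.708 ≤ h_f = 5 in, the stress block lies entirely in the flange; analyse as a rectangular beam of width b_f.
M_n = T(d − a/2) = 231 × (32.5 − 0.354) = 7425.7 kip·in.
M_n = 7425.7/12 = 618.81 kip·ft.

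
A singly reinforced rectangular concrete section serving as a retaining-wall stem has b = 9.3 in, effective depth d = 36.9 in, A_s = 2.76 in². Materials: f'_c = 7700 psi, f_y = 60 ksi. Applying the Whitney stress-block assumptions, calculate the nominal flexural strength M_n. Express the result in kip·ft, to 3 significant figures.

M_n ≈ 490 kip·ft

T = A_s f_y = 2.76 × 60 = 165.6 kips.
a = T/(0.85 f'_c b) = 165.6/(0.85 × 7.7 × 9.3) = 2.721 in.
M_n = T(d − a/2) = 165.6 × (36.9 − 1.3605) = 5885.3 kip·in = 5885.3/12 = 490.44 kip·ft.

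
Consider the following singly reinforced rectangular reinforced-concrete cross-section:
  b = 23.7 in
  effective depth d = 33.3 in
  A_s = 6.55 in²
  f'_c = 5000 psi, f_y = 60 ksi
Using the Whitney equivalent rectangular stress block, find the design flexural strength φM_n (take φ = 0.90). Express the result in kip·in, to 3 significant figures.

φM_n ≈ 11100 kip·in

T = A_s f_y = 6.55 × 60 = 393 kips.
a = T/(0.85 f'_c b) = 393/(0.85 × 5 × 23.7) = 3.902 in.
M_n = T(d − a/2) = 393 × (33.3 − 1.951) = 12320.2 kip·in.
φM_n = 0.90 × 12320.2 = 11088.2 kip·in.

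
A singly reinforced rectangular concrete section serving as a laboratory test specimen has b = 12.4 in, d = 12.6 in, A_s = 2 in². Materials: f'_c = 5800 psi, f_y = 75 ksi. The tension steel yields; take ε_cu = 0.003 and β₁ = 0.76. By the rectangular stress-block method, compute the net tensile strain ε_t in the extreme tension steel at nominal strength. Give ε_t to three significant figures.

ε_t ≈ 0.00871

a = A_s f_y/(0.85 f'_c b) = 2.454 in.
β₁ = 0.76, so c = a/β₁ = 2.454/0.76 = 3.229 in.
From the linear strain diagram with ε_cu = 0.003: ε_t = 0.003 (d − c)/c = 0.003 × (12.6 − 3.229)/3.229 = 0.00871.
Since ε_t ≥ 0.005, the section is tension-controlled.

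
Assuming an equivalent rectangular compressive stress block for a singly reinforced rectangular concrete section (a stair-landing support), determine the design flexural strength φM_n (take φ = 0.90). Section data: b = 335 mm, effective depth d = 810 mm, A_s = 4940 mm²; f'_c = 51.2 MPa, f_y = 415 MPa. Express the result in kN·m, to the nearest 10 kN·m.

φM_n ≈ 1360 kN·m

T = A_s f_y = 4940 × 415 = 2050100 N = 2050.1 kN.
From C = T: a = T/(0.85 f'_c b) = 2050100/(0.85 × 51.2 × 335) = 140.62 mm.
M_n = T(d − a/2) = 2050.1 kN × (810 − 70.31) mm = 1516.44 kN·m.
φM_n = 0.90 × 1516.44 = 1364.80 kN·m.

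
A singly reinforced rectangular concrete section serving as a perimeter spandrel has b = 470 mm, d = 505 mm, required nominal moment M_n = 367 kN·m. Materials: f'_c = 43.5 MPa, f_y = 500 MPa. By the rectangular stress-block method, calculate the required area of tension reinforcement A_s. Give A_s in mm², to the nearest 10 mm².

With M_n = 0.85 f'_c a b (d − a/2), solve the quadratic for a:
a = d − √(d² − 2M_n/(0.85 f'_c b)) = 505 − √(505² − 2 × 367×10⁶/(0.85 × 43.5 × 470)) = 43.71 mm.
A_s = 0.85 f'_c a b / f_y = 0.85 × 43.5 × 43.71 × 470 / 500 = 1519.2 mm².

A_s ≈ 1520 mm²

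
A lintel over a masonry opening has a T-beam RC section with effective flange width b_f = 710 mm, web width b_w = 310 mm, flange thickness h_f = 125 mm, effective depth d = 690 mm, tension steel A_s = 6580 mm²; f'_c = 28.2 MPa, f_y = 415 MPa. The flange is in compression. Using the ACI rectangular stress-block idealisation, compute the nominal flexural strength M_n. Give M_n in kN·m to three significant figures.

M_n ≈ 1650 kN·m

Tension: T = A_s f_y = 6580 × 415 = 2730700 N.
Try a within the flange: a = T/(0.85 f'_c b_f) = 2730700/(0.85 × 28.2 × 710) = 160.45 mm.
a = 160.45 > h_f = 125 mm: the block extends into the web. Split into flange-overhang and web parts.
C_f = 0.85 f'_c (b_f − b_w) h_f = 0.85 × 28.2 × (710 − 310) × 125 = 1198500 N.
Remaining web compression depth: a_w = (T − C_f)/(0.85 f'_c b_w) = (2730700 − 1198500)/(0.85 × 28.2 × 310) = 206.20 mm.
M_n = C_f(d − h_f/2) + (T − C_f)(d − a_w/2) = 1198500 × (690 − 62.5) + 1532200 × (690 − 103.1) = 752.06 + 899.25 = 1651.31 × 10⁶ N·mm.
M_n = 1651.31 kN·m.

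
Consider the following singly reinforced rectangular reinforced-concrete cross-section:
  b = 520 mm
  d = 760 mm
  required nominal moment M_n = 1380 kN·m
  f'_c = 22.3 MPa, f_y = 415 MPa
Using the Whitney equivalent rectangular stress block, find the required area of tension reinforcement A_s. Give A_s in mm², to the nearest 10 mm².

With M_n = 0.85 f'_c a b (d − a/2), solve the quadratic for a:
a = d − √(d² − 2M_n/(0.85 f'_c b)) = 760 − √(760² − 2 × 1380×10⁶/(0.85 × 22.3 × 520)) = 214.49 mm.
A_s = 0.85 f'_c a b / f_y = 0.85 × 22.3 × 214.49 × 520 / 415 = 5094.3 mm².

A_s ≈ 5090 mm²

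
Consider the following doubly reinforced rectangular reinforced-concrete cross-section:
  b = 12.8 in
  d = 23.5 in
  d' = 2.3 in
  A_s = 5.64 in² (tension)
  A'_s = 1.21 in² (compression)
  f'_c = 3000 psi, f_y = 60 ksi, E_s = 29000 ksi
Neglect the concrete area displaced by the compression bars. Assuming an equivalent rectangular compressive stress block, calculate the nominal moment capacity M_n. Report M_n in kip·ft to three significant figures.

M_n ≈ 559 kip·ft

Assume both steels yield.
a = (A_s − A'_s) f_y/(0.85 f'_c b) = (5.64 − 1.21) × 60/(0.85 × 3 × 12.8) = 8.143 in.
c = a/β₁ = 8.143/0.85 = 9.580 in; ε'_s = 0.003(c − d')/c = 0.0023 ≥ ε_y = 0.0021, so the compression steel yields.
M_n = (A_s − A'_s) f_y (d − a/2) + A'_s f_y (d − d') = 265.8 × (23.5 − 4.0715) + 72.6 × (23.5 − 2.3) = 5164.1 + 1539.1 = 6703.2 kip·in = 6703.2/12 = 558.60 kip·ft.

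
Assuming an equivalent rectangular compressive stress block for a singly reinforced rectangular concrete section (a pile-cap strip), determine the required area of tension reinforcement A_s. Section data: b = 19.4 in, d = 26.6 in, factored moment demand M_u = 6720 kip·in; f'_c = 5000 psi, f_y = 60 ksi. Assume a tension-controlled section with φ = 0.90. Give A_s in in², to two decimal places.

A_s ≈ 5.02 in²

M_n = M_u/φ = 6720/0.90 = 7466.67 kip·in.
From M_n = 0.85 f'_c a b (d − a/2):
a = d − √(d² − 2M_n/(0.85 f'_c b)) = 26.6 − √(26.6² − 2 × 7466.67/(0.85 × 5 × 19.4)) = 3.656 in.
A_s = 0.85 f'_c a b / f_y = 0.85 × 5 × 3.656 × 19.4 / 60 = 5.024 in².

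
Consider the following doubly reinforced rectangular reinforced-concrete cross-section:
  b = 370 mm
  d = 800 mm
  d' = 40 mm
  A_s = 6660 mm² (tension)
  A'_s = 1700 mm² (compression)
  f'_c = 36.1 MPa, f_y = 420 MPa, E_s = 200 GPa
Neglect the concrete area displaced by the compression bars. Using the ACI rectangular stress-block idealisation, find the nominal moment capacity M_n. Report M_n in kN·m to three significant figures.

M_n ≈ 2020 kN·m

Assume both tension and compression steel yield.
Net tension couple steel: A_s − A'_s = 4960 mm².
a = (A_s − A'_s) f_y / (0.85 f'_c b) = 2083200/(0.85 × 36.1 × 370) = 183.49 mm.
c = a/β₁ = 183.49/0.792 = 231.68 mm; ε'_s = 0.003(c − d')/c = 0.0025 ≥ f_y/E_s = 0.0021, so compression steel does yield.
M_n = (A_s − A'_s) f_y (d − a/2) + A'_s f_y (d − d') = [2083200 × (800 − 91.745) + 714000 × (800 − 40)] × 10⁻⁶ = 1475.44 + 542.64 = 2018.08 kN·m.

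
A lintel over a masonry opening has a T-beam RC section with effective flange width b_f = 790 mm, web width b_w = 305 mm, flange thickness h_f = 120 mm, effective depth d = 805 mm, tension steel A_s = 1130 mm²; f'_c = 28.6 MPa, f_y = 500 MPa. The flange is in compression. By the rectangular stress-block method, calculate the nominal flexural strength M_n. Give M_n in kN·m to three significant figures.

M_n ≈ 447 kN·m

Tension: T = A_s f_y = 1130 × 500 = 565000 N.
Try a within the flange: a = T/(0.85 f'_c b_f) = 565000/(0.85 × 28.6 × 790) = 29.42 mm.
Since a = 29.42 ≤ h_f = 120 mm, the stress block lies entirely in the flange; analyse as a rectangular beam of width b_f.
M_n = T(d − a/2) = 565000 × (805 − 14.71) = 446.51 × 10⁶ N·mm.
M_n = 446.51 kN·m.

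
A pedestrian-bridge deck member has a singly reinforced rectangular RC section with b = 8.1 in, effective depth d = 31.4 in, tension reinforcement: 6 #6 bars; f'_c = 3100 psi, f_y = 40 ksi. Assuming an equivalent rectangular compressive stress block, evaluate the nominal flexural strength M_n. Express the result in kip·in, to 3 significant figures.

A_s = 6 × 0.44 = 2.64 in².
T = A_s f_y = 2.64 × 40 = 105.6 kips.
a = T/(0.85 f'_c b) = 105.6/(0.85 × 3.1 × 8.1) = 4.948 in.
M_n = T(d − a/2) = 105.6 × (31.4 − 2.474) = 3054.6 kip·in.

M_n ≈ 3050 kip·in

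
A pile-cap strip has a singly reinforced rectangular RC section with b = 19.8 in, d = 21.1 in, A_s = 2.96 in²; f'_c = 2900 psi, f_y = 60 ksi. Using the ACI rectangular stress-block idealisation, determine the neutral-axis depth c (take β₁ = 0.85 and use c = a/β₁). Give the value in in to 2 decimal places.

c ≈ 4.28 in

T = A_s f_y = 2.96 × 60 = 177.6 kips.
a = T/(0.85 f'_c b) = 177.6/(0.85 × 2.9 × 19.8) = 3.6388 in.
With β₁ = 0.85, c = a/β₁ = 3.6388/0.85 = 4.28 in.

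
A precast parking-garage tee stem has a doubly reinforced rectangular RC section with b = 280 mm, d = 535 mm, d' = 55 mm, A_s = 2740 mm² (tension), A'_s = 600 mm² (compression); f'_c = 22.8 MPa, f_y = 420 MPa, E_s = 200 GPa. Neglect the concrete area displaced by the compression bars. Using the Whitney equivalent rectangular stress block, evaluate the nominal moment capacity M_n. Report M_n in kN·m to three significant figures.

M_n ≈ 527 kN·m

Assume both tension and compression steel yield.
Net tension couple steel: A_s − A'_s = 2140 mm².
a = (A_s − A'_s) f_y / (0.85 f'_c b) = 898800/(0.85 × 22.8 × 280) = 165.63 mm.
c = a/β₁ = 165.63/0.85 = 194.86 mm; ε'_s = 0.003(c − d')/c = 0.0022 ≥ f_y/E_s = 0.0021, so compression steel does yield.
M_n = (A_s − A'_s) f_y (d − a/2) + A'_s f_y (d − d') = [898800 × (535 − 82.815) + 252000 × (535 − 55)] × 10⁻⁶ = 406.42 + 120.96 = 527.38 kN·m.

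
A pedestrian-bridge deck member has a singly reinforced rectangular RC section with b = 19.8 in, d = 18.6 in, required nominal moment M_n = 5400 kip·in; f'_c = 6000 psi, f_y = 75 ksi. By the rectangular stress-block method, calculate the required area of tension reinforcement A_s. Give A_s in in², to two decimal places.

From M_n = 0.85 f'_c a b (d − a/2):
a = d − √(d² − 2M_n/(0.85 f'_c b)) = 18.6 − √(18.6² − 2 × 5400/(0.85 × 6 × 19.8)) = 3.140 in.
A_s = 0.85 f'_c a b / f_y = 0.85 × 6 × 3.140 × 19.8 / 75 = 4.228 in².

A_s ≈ 4.23 in²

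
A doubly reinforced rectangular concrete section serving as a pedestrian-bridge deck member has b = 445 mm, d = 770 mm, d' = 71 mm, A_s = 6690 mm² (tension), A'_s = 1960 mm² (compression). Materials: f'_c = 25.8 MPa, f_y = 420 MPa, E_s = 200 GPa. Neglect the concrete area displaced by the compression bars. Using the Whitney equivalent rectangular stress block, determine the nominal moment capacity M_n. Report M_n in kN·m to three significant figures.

M_n ≈ 1900 kN·m

Assume both tension and compression steel yield.
Net tension couple steel: A_s − A'_s = 4730 mm².
a = (A_s − A'_s) f_y / (0.85 f'_c b) = 1986600/(0.85 × 25.8 × 445) = 203.57 mm.
c = a/β₁ = 203.57/0.85 = 239.49 mm; ε'_s = 0.003(c − d')/c = 0.0021 ≥ f_y/E_s = 0.0021, so compression steel does yield.
M_n = (A_s − A'_s) f_y (d − a/2) + A'_s f_y (d − d') = [1986600 × (770 − 101.785) + 823200 × (770 − 71)] × 10⁻⁶ = 1327.48 + 575.42 = 1902.90 kN·m.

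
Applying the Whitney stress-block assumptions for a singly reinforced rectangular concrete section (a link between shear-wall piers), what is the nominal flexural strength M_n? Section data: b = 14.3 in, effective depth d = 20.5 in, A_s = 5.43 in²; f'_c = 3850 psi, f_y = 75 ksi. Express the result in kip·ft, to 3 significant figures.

M_n ≈ 548 kip·ft

T = A_s f_y = 5.43 × 75 = 407.25 kips.
a = T/(0.85 f'_c b) = 407.25/(0.85 × 3.85 × 14.3) = 8.703 in.
M_n = T(d − a/2) = 407.25 × (20.5 − 4.3515) = 6576.5 kip·in = 6576.5/12 = 548.04 kip·ft.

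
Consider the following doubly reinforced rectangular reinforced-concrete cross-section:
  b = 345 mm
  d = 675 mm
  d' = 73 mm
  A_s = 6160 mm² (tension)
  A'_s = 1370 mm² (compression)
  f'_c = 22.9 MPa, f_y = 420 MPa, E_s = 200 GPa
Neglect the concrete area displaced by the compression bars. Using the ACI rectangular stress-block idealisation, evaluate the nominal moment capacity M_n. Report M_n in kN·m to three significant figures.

M_n ≈ 1400 kN·m

Assume both tension and compression steel yield.
Net tension couple steel: A_s − A'_s = 4790 mm².
a = (A_s − A'_s) f_y / (0.85 f'_c b) = 2011800/(0.85 × 22.9 × 345) = 299.58 mm.
c = a/β₁ = 299.58/0.85 = 352.45 mm; ε'_s = 0.003(c − d')/c = 0.0024 ≥ f_y/E_s = 0.0021, so compression steel does yield.
M_n = (A_s − A'_s) f_y (d − a/2) + A'_s f_y (d − d') = [2011800 × (675 − 149.79) + 575400 × (675 − 73)] × 10⁻⁶ = 1056.62 + 346.39 = 1403.01 kN·m.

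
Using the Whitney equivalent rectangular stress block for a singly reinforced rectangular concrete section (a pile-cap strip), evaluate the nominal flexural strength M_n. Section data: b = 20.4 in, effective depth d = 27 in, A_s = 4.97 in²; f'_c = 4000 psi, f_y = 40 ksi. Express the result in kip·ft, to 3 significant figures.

T = A_s f_y = 4.97 × 40 = 198.8 kips.
a = T/(0.85 f'_c b) = 198.8/(0.85 × 4 × 20.4) = 2.866 in.
M_n = T(d − a/2) = 198.8 × (27 − 1.433) = 5082.7 kip·in = 5082.7/12 = 423.56 kip·ft.

M_n ≈ 424 kip·ft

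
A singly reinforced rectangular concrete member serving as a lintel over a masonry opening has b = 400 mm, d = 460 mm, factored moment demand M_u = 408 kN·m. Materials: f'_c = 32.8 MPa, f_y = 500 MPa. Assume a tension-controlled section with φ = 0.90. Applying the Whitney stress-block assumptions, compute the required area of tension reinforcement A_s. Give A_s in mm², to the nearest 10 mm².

M_n = M_u/φ = 408/0.90 = 453.333 kN·m.
With M_n = 0.85 f'_c a b (d − a/2), solve the quadratic for a:
a = d − √(d² − 2M_n/(0.85 f'_c b)) = 460 − √(460² − 2 × 453.333×10⁶/(0.85 × 32.8 × 400)) = 99.03 mm.
A_s = 0.85 f'_c a b / f_y = 0.85 × 32.8 × 99.03 × 400 / 500 = 2208.8 mm².

A_s ≈ 2210 mm²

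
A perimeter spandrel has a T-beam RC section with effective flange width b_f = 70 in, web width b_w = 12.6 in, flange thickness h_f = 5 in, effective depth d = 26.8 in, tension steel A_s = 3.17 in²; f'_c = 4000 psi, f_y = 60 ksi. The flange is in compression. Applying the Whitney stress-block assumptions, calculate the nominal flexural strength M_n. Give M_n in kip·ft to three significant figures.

Tension: T = A_s f_y = 3.17 × 60 = 190.2 kips.
Try a within the flange: a = T/(0.85 f'_c b_f) = 190.2/(0.85 × 4 × 70) = 0.799 in.
Since a = 0.799 ≤ h_f = 5 in, the stress block lies entirely in the flange; analyse as a rectangular beam of width b_f.
M_n = T(d − a/2) = 190.2 × (26.8 − 0.3995) = 5021.4 kip·in.
M_n = 5021.4/12 = 418.45 kip·ft.

M_n ≈ 418 kip·ft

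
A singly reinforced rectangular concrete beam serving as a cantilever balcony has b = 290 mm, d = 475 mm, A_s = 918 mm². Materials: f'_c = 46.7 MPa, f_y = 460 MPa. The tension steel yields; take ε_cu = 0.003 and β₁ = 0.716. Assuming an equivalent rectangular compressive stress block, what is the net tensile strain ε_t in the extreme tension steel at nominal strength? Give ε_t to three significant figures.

ε_t ≈ 0.0248

a = A_s f_y/(0.85 f'_c b) = 36.68 mm.
β₁ = 0.716, so c = a/β₁ = 36.68/0.716 = 51.23 mm.
From the linear strain diagram with ε_cu = 0.003: ε_t = 0.003 (d − c)/c = 0.003 × (475 − 51.23)/51.23 = 0.0248.
Since ε_t ≥ 0.005, the section is tension-controlled.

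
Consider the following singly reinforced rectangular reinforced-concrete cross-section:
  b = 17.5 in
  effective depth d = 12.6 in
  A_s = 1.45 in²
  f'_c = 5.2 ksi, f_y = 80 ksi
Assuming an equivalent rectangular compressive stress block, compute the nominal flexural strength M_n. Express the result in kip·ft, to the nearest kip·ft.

M_n ≈ 115 kip·ft

T = A_s f_y = 1.45 × 80 = 116 kips.
a = T/(0.85 f'_c b) = 116/(0.85 × 5.2 × 17.5) = 1.500 in.
M_n = T(d − a/2) = 116 × (12.6 − 0.75) = 1374.6 kip·in = 1374.6/12 = 114.55 kip·ft.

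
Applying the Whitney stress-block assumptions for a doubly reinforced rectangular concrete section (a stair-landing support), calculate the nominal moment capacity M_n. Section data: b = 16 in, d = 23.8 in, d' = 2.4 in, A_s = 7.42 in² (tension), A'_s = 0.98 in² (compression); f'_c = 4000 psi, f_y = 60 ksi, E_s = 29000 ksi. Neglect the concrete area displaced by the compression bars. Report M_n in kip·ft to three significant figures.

Assume both steels yield.
a = (A_s − A'_s) f_y/(0.85 f'_c b) = (7.42 − 0.98) × 60/(0.85 × 4 × 16) = 7.103 in.
c = a/β₁ = 7.103/0.85 = 8.356 in; ε'_s = 0.003(c − d')/c = 0.0021 ≥ ε_y = 0.0021, so the compression steel yields.
M_n = (A_s − A'_s) f_y (d − a/2) + A'_s f_y (d − d') = 386.4 × (23.8 − 3.5515) + 58.8 × (23.8 − 2.4) = 7824.0 + 1258.3 = 9082.3 kip·in = 9082.3/12 = 756.86 kip·ft.

M_n ≈ 757 kip·ft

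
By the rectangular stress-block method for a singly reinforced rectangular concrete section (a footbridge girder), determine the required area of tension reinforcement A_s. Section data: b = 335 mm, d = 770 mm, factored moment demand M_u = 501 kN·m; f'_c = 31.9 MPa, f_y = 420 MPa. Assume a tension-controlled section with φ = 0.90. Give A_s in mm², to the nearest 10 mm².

M_n = M_u/φ = 501/0.90 = 556.667 kN·m.
With M_n = 0.85 f'_c a b (d − a/2), solve the quadratic for a:
a = d − √(d² − 2M_n/(0.85 f'_c b)) = 770 − √(770² − 2 × 556.667×10⁶/(0.85 × 31.9 × 335)) = 84.19 mm.
A_s = 0.85 f'_c a b / f_y = 0.85 × 31.9 × 84.19 × 335 / 420 = 1820.8 mm².

A_s ≈ 1820 mm²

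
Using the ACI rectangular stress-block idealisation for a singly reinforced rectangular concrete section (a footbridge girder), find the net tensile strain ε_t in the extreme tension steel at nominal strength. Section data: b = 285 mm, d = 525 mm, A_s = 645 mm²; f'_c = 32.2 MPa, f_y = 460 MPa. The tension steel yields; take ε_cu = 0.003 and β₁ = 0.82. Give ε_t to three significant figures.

ε_t ≈ 0.0310

a = A_s f_y/(0.85 f'_c b) = 38.04 mm.
β₁ = 0.82, so c = a/β₁ = 38.04/0.82 = 46.39 mm.
From the linear strain diagram with ε_cu = 0.003: ε_t = 0.003 (d − c)/c = 0.003 × (525 − 46.39)/46.39 = 0.0310.
Since ε_t ≥ 0.005, the section is tension-controlled.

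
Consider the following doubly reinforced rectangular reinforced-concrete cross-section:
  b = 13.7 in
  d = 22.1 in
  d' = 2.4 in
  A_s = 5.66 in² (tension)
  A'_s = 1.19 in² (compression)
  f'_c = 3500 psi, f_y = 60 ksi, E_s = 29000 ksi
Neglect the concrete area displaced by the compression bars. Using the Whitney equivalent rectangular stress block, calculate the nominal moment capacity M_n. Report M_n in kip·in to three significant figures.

M_n ≈ 6450 kip·in

Assume both steels yield.
a = (A_s − A'_s) f_y/(0.85 f'_c b) = (5.66 − 1.19) × 60/(0.85 × 3.5 × 13.7) = 6.580 in.
c = a/β₁ = 6.580/0.85 = 7.741 in; ε'_s = 0.003(c − d')/c = 0.0021 ≥ ε_y = 0.0021, so the compression steel yields.
M_n = (A_s − A'_s) f_y (d − a/2) + A'_s f_y (d − d') = 268.2 × (22.1 − 3.29) + 71.4 × (22.1 − 2.4) = 5044.8 + 1406.6 = 6451.4 kip·in.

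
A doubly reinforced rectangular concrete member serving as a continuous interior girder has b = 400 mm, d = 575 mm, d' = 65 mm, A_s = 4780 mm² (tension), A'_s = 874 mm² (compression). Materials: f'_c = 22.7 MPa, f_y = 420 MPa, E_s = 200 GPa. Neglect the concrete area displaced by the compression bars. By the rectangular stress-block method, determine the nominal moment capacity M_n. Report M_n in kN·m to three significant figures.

M_n ≈ 956 kN·m

Assume both tension and compression steel yield.
Net tension couple steel: A_s − A'_s = 3906 mm².
a = (A_s − A'_s) f_y / (0.85 f'_c b) = 1640520/(0.85 × 22.7 × 400) = 212.56 mm.
c = a/β₁ = 212.56/0.85 = 250.07 mm; ε'_s = 0.003(c − d')/c = 0.0022 ≥ f_y/E_s = 0.0021, so compression steel does yield.
M_n = (A_s − A'_s) f_y (d − a/2) + A'_s f_y (d − d') = [1640520 × (575 − 106.28) + 367080 × (575 − 65)] × 10⁻⁶ = 768.94 + 187.21 = 956.15 kN·m.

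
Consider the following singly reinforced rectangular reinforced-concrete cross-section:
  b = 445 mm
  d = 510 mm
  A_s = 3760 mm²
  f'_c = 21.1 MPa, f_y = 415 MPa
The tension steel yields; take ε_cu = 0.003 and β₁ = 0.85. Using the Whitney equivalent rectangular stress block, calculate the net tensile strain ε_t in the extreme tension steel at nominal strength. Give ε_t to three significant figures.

ε_t ≈ 0.00365

a = A_s f_y/(0.85 f'_c b) = 195.51 mm.
β₁ = 0.85, so c = a/β₁ = 195.51/0.85 = 230.01 mm.
From the linear strain diagram with ε_cu = 0.003: ε_t = 0.003 (d − c)/c = 0.003 × (510 − 230.01)/230.01 = 0.00365.
ε_t < 0.004 — the section is over-reinforced for flexure under ACI limits.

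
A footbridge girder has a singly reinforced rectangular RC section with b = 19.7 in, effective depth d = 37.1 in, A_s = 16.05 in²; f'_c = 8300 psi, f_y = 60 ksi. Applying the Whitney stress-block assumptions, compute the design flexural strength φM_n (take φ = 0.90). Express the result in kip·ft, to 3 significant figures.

T = A_s f_y = 16.05 × 60 = 963 kips.
a = T/(0.85 f'_c b) = 963/(0.85 × 8.3 × 19.7) = 6.929 in.
M_n = T(d − a/2) = 963 × (37.1 − 3.4645) = 32391.0 kip·in = 32391.0/12 = 2699.25 kip·ft.
φM_n = 0.90 × 2699.25 = 2429.33 kip·ft.

φM_n ≈ 2430 kip·ft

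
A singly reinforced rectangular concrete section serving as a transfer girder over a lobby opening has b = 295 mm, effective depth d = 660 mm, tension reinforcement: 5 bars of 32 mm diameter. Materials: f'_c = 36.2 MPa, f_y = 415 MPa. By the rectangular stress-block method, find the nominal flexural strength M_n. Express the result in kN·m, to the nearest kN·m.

A_s = 5 × 804 = 4020 mm².
T = A_s f_y = 4020 × 415 = 1668300 N = 1668.3 kN.
From C = T: a = T/(0.85 f'_c b) = 1668300/(0.85 × 36.2 × 295) = 183.79 mm.
M_n = T(d − a/2) = 1668.3 kN × (660 − 91.895) mm = 947.77 kN·m.

M_n ≈ 948 kN·m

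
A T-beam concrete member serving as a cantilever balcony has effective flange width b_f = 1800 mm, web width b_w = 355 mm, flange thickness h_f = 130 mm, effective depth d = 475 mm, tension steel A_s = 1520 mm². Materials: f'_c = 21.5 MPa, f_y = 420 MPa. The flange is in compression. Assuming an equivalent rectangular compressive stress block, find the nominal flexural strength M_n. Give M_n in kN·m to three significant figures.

M_n ≈ 297 kN·m

Tension: T = A_s f_y = 1520 × 420 = 638400 N.
Try a within the flange: a = T/(0.85 f'_c b_f) = 638400/(0.85 × 21.5 × 1800) = 19.41 mm.
Since a = 19.41 ≤ h_f = 130 mm, the stress block lies entirely in the flange; analyse as a rectangular beam of width b_f.
M_n = T(d − a/2) = 638400 × (475 − 9.705) = 297.04 × 10⁶ N·mm.
M_n = 297.04 kN·m.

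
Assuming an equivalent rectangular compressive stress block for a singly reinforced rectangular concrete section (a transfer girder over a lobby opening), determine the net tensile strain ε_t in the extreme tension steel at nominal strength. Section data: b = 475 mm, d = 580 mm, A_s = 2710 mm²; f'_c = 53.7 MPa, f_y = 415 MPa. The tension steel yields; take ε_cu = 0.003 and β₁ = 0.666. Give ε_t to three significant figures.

a = A_s f_y/(0.85 f'_c b) = 51.87 mm.
β₁ = 0.666, so c = a/β₁ = 51.87/0.666 = 77.88 mm.
From the linear strain diagram with ε_cu = 0.003: ε_t = 0.003 (d − c)/c = 0.003 × (580 − 77.88)/77.88 = 0.0193.
Since ε_t ≥ 0.005, the section is tension-controlled.

ε_t ≈ 0.0193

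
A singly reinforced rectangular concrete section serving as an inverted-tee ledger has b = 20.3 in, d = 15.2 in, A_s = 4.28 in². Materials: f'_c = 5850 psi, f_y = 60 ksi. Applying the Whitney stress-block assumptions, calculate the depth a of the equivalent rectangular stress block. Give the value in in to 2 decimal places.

a ≈ 2.54 in

T = A_s f_y = 4.28 × 60 = 256.8 kips.
a = T/(0.85 f'_c b) = 256.8/(0.85 × 5.85 × 20.3) = 2.54 in.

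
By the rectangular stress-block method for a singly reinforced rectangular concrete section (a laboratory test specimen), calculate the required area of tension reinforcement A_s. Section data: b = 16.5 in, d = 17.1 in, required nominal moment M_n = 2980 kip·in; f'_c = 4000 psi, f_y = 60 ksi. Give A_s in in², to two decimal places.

From M_n = 0.85 f'_c a b (d − a/2):
a = d − √(d² − 2M_n/(0.85 f'_c b)) = 17.1 − √(17.1² − 2 × 2980/(0.85 × 4 × 16.5)) = 3.456 in.
A_s = 0.85 f'_c a b / f_y = 0.85 × 4 × 3.456 × 16.5 / 60 = 3.231 in².

A_s ≈ 3.23 in²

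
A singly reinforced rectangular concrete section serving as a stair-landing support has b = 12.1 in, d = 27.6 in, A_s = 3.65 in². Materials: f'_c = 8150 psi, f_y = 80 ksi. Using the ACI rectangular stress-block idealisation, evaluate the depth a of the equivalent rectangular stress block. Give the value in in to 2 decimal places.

a ≈ 3.48 in

T = A_s f_y = 3.65 × 80 = 292 kips.
a = T/(0.85 f'_c b) = 292/(0.85 × 8.15 × 12.1) = 3.48 in.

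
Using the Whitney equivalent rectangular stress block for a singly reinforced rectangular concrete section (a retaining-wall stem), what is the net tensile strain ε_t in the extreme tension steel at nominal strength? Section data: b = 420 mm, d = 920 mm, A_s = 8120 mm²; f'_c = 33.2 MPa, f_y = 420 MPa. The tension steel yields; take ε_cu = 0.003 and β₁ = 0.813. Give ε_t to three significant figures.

a = A_s f_y/(0.85 f'_c b) = 287.74 mm.
β₁ = 0.813, so c = a/β₁ = 287.74/0.813 = 353.92 mm.
From the linear strain diagram with ε_cu = 0.003: ε_t = 0.003 (d − c)/c = 0.003 × (920 − 353.92)/353.92 = 0.00480.
ε_t is between 0.004 and 0.005 — transition zone.

ε_t ≈ 0.00480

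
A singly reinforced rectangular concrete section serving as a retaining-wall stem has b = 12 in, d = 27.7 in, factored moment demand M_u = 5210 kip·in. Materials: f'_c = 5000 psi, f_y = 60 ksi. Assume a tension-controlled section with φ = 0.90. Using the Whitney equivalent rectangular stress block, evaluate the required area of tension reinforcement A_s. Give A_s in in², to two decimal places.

A_s ≈ 3.79 in²

M_n = M_u/φ = 5210/0.90 = 5788.89 kip·in.
From M_n = 0.85 f'_c a b (d − a/2):
a = d − √(d² − 2M_n/(0.85 f'_c b)) = 27.7 − √(27.7² − 2 × 5788.89/(0.85 × 5 × 12)) = 4.456 in.
A_s = 0.85 f'_c a b / f_y = 0.85 × 5 × 4.456 × 12 / 60 = 3.788 in².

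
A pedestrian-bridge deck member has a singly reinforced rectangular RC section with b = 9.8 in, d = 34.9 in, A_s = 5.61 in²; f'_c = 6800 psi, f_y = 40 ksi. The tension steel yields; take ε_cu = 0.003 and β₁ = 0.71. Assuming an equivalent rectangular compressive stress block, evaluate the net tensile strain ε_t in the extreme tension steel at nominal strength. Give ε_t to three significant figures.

ε_t ≈ 0.0158

a = A_s f_y/(0.85 f'_c b) = 3.962 in.
β₁ = 0.71, so c = a/β₁ = 3.962/0.71 = 5.580 in.
From the linear strain diagram with ε_cu = 0.003: ε_t = 0.003 (d − c)/c = 0.003 × (34.9 − 5.580)/5.580 = 0.0158.
Since ε_t ≥ 0.005, the section is tension-controlled.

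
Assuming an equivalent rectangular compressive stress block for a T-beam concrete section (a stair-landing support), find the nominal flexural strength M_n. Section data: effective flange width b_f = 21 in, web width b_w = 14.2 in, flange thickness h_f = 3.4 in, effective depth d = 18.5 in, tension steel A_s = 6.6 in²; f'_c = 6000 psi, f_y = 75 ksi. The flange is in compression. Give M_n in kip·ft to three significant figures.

Tension: T = A_s f_y = 6.6 × 75 = 495 kips.
Try a within the flange: a = T/(0.85 f'_c b_f) = 495/(0.85 × 6 × 21) = 4.622 in.
a = 4.622 > h_f = 3.4 in: the block extends into the web. Split into flange-overhang and web parts.
C_f = 0.85 f'_c (b_f − b_w) h_f = 0.85 × 6 × (21 − 14.2) × 3.4 = 117.9 kips.
Remaining web compression depth: a_w = (T − C_f)/(0.85 f'_c b_w) = (495 − 117.9)/(0.85 × 6 × 14.2) = 5.207 in.
M_n = C_f(d − h_f/2) + (T − C_f)(d − a_w/2) = 117.9 × (18.5 − 1.7) + 377.1 × (18.5 − 2.6035) = 1980.7 + 5994.6 = 7975.3 kip·in.
M_n = 7975.3/12 = 664.61 kip·ft.

M_n ≈ 665 kip·ft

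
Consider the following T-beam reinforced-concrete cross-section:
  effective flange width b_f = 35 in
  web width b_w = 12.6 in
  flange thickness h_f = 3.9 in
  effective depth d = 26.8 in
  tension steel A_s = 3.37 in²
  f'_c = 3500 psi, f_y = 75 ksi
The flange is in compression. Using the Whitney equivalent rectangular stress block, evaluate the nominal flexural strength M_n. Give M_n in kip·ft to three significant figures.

Tension: T = A_s f_y = 3.37 × 75 = 252.75 kips.
Try a within the flange: a = T/(0.85 f'_c b_f) = 252.75/(0.85 × 3.5 × 35) = 2.427 in.
Since a = 2.427 ≤ h_f = 3.9 in, the stress block lies entirely in the flange; analyse as a rectangular beam of width b_f.
M_n = T(d − a/2) = 252.75 × (26.8 − 1.2135) = 6467.0 kip·in.
M_n = 6467.0/12 = 538.92 kip·ft.

M_n ≈ 539 kip·ft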